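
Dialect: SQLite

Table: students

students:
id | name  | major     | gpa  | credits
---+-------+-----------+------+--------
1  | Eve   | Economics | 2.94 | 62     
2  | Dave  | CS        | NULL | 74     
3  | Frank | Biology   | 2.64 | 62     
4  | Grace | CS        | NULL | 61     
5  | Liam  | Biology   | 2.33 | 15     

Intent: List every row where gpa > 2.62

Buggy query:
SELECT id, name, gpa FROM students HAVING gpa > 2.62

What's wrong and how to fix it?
Bug: HAVING filters the output of aggregation, but this query has no GROUP BY and no aggregate functions, so SQLite rejects it (HAVING clause on a non-aggregate query); the condition here is per row

Fix: Use WHERE for row-level filtering

Corrected query:
SELECT id, name, gpa FROM students WHERE gpa > 2.62

Result:
id | name  | gpa 
---+-------+-----
1  | Eve   | 2.94
3  | Frank | 2.64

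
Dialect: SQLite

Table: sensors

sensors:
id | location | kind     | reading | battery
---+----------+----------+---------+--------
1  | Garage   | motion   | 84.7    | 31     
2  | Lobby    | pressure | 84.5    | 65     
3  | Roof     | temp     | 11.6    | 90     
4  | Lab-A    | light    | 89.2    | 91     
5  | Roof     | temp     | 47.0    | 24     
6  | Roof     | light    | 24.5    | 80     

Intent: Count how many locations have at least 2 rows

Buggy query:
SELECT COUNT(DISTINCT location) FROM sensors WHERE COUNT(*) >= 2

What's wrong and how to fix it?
Bug: COUNT(*) cannot appear in WHERE; the per-group count doesn't exist yet

Fix: Use a subquery that GROUPs and filters with HAVING, then count its rows

Corrected query:
SELECT COUNT(*) FROM (SELECT location FROM sensors GROUP BY location HAVING COUNT(*) >= 2)

Result:
COUNT(*)
--------
1       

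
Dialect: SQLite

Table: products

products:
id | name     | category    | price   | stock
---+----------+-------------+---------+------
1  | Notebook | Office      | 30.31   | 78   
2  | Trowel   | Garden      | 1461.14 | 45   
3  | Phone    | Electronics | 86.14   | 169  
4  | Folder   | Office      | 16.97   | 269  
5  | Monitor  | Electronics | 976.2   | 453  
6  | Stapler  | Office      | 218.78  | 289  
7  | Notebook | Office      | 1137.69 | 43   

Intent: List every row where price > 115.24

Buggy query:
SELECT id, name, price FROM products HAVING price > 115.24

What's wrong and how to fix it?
Bug: This is a non-aggregate query (no GROUP BY, no aggregates), so in SQLite the HAVING clause is invalid here; a row-level condition belongs in WHERE

Fix: Replace HAVING with WHERE since the condition applies to individual rows

Corrected query:
SELECT id, name, price FROM products WHERE price > 115.24

Result:
id | name     | price  
---+----------+--------
2  | Trowel   | 1461.14
5  | Monitor  | 976.2  
6  | Stapler  | 218.78 
7  | Notebook | 1137.69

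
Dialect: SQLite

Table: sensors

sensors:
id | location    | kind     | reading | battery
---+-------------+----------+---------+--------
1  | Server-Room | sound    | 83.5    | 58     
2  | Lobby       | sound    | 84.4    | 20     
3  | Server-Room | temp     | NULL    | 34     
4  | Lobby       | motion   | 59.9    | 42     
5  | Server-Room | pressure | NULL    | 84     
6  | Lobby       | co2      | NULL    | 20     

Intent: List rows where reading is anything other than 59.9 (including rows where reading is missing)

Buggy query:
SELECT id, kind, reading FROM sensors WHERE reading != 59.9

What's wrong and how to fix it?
Bug: 'reading != 59.9' is unknown when reading is NULL, so NULL rows are silently excluded

Fix: Add an explicit OR reading IS NULL to include the missing-value rows

Corrected query:
SELECT id, kind, reading FROM sensors WHERE reading != 59.9 OR reading IS NULL

Result:
id | kind     | reading
---+----------+--------
1  | sound    | 83.5   
2  | sound    | 84.4   
3  | temp     | NULL   
5  | pressure | NULL   
6  | co2      | NULL   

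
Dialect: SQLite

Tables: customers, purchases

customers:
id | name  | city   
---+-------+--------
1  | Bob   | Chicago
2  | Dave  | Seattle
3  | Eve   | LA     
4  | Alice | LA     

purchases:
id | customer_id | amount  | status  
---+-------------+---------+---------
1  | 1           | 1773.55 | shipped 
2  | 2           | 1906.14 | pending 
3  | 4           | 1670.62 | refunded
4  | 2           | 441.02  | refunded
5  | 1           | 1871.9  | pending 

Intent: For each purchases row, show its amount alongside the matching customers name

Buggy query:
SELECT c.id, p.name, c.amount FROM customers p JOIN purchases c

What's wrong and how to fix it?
Bug: JOIN with no ON clause produces a cartesian product; every purchases row pairs with every customers row

Fix: Specify the join condition linking the foreign key to the parent id

Corrected query:
SELECT c.id, p.name, c.amount FROM customers p JOIN purchases c ON c.customer_id = p.id

Result:
id | name  | amount 
---+-------+--------
1  | Bob   | 1773.55
2  | Dave  | 1906.14
3  | Alice | 1670.62
4  | Dave  | 441.02 
5  | Bob   | 1871.9 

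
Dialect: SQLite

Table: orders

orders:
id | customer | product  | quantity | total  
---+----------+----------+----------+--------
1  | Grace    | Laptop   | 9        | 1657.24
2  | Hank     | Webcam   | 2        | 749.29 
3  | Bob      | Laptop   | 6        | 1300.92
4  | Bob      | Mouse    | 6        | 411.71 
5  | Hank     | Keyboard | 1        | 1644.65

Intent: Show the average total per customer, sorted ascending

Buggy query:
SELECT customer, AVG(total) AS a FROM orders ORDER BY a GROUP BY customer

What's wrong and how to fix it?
Bug: ORDER BY appears before GROUP BY; SQL clause order requires GROUP BY first

Fix: Reorder: SELECT … FROM … GROUP BY … ORDER BY …

Corrected query:
SELECT customer, AVG(total) AS a FROM orders GROUP BY customer ORDER BY a

Result:
customer | a      
---------+--------
Bob      | 856.315
Hank     | 1196.97
Grace    | 1657.24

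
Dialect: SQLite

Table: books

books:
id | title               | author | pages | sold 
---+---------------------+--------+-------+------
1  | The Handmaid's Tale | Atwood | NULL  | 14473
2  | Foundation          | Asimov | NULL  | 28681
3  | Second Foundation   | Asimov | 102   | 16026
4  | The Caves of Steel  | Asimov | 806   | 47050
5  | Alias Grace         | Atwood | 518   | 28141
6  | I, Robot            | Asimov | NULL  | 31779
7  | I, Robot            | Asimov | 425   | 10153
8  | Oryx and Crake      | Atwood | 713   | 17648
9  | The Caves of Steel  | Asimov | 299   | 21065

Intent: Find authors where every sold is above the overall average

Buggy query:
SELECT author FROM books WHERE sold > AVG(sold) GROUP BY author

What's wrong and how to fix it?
Bug: WHERE evaluates per row before aggregation, so AVG() is unavailable

Fix: Compute the overall average in a scalar subquery and compare each group's MIN against it in HAVING

Corrected query:
SELECT author FROM books GROUP BY author HAVING MIN(sold) > (SELECT AVG(sold) FROM books)

Result:
(no rows)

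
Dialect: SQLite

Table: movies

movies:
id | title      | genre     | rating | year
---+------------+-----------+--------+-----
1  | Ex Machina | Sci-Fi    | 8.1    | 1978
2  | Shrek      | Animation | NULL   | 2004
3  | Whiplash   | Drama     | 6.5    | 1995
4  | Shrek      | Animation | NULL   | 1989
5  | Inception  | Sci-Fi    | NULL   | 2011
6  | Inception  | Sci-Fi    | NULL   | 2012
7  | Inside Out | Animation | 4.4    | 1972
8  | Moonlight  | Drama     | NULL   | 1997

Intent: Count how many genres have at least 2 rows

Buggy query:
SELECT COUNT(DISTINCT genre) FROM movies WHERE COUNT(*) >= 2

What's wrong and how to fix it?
Bug: COUNT(*) cannot appear in WHERE; the per-group count doesn't exist yet

Fix: Group first with HAVING COUNT(*) >= 2, then COUNT the resulting groups

Corrected query:
SELECT COUNT(*) FROM (SELECT genre FROM movies GROUP BY genre HAVING COUNT(*) >= 2)

Result:
COUNT(*)
--------
3       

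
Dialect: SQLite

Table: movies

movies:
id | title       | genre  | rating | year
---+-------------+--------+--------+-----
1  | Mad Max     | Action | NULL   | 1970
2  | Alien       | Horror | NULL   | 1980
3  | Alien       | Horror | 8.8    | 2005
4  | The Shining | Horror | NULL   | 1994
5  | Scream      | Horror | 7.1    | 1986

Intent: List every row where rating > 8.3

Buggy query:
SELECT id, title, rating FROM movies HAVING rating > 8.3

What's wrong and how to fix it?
Bug: This is a non-aggregate query (no GROUP BY, no aggregates), so in SQLite the HAVING clause is invalid here; a row-level condition belongs in WHERE

Fix: Replace HAVING with WHERE since the condition applies to individual rows

Corrected query:
SELECT id, title, rating FROM movies WHERE rating > 8.3

Result:
id | title | rating
---+-------+-------
3  | Alien | 8.8   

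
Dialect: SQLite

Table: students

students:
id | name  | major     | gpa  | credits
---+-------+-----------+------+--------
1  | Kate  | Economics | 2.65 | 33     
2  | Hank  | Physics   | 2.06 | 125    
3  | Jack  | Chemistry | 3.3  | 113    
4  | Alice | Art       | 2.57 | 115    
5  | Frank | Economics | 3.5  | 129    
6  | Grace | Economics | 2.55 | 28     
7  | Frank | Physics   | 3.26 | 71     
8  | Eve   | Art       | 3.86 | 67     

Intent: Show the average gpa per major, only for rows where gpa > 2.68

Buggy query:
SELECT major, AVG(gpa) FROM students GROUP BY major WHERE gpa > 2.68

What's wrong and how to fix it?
Bug: WHERE cannot follow GROUP BY

Fix: Place WHERE between FROM and GROUP BY

Corrected query:
SELECT major, AVG(gpa) FROM students WHERE gpa > 2.68 GROUP BY major

Result:
major     | AVG(gpa)
----------+---------
Art       | 3.86    
Chemistry | 3.3     
Economics | 3.5     
Physics   | 3.26    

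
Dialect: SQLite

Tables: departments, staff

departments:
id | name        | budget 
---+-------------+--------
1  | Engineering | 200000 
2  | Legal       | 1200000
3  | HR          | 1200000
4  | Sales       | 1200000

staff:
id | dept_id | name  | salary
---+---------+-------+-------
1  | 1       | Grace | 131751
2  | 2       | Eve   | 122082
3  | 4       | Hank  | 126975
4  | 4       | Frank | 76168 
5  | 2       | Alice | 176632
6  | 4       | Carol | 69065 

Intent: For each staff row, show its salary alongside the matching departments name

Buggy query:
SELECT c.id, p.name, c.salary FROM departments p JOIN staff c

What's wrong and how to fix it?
Bug: JOIN with no ON clause produces a cartesian product; every staff row pairs with every departments row

Fix: Add ON c.dept_id = p.id to the JOIN

Corrected query:
SELECT c.id, p.name, c.salary FROM departments p JOIN staff c ON c.dept_id = p.id

Result:
id | name        | salary
---+-------------+-------
1  | Engineering | 131751
2  | Legal       | 122082
3  | Sales       | 126975
4  | Sales       | 76168 
5  | Legal       | 176632
6  | Sales       | 69065 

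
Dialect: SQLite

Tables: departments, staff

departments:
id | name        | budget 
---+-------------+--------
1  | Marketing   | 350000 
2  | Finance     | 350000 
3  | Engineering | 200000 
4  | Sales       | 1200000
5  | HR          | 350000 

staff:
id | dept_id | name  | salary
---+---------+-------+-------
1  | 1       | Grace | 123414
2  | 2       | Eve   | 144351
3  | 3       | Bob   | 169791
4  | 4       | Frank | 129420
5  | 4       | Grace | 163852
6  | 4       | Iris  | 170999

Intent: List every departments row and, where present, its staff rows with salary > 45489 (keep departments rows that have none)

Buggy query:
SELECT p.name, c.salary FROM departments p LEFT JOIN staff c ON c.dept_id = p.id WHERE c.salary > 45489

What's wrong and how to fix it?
Bug: A WHERE condition on the right-hand table after LEFT JOIN drops unmatched parents

Fix: Put 'c.salary > 45489' in the JOIN's ON clause instead of WHERE

Corrected query:
SELECT p.name, c.salary FROM departments p LEFT JOIN staff c ON c.dept_id = p.id AND c.salary > 45489

Result:
name        | salary
------------+-------
Marketing   | 123414
Finance     | 144351
Engineering | 169791
Sales       | 129420
Sales       | 163852
Sales       | 170999
HR          | NULL  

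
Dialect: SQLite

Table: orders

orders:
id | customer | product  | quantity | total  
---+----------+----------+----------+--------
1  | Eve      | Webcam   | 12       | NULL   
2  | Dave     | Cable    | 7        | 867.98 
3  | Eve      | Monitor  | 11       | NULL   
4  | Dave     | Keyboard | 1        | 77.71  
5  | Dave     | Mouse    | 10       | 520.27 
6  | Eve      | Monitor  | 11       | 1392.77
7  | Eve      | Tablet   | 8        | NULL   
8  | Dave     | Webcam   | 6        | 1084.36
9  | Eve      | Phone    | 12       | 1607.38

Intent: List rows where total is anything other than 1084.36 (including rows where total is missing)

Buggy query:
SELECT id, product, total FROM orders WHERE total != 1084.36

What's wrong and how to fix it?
Bug: 'total != 1084.36' is unknown when total is NULL, so NULL rows are silently excluded

Fix: Add an explicit OR total IS NULL to include the missing-value rows

Corrected query:
SELECT id, product, total FROM orders WHERE total != 1084.36 OR total IS NULL

Result:
id | product  | total  
---+----------+--------
1  | Webcam   | NULL   
2  | Cable    | 867.98 
3  | Monitor  | NULL   
4  | Keyboard | 77.71  
5  | Mouse    | 520.27 
6  | Monitor  | 1392.77
7  | Tablet   | NULL   
9  | Phone    | 1607.38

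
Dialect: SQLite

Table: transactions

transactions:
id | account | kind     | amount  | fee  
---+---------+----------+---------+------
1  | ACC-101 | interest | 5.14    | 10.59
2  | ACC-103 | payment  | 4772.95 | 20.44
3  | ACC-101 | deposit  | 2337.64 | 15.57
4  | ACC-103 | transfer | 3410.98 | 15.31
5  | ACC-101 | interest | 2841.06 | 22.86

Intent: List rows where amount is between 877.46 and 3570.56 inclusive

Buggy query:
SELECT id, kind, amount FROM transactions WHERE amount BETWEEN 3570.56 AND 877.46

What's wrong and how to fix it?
Bug: The bounds are reversed; BETWEEN a AND b requires a <= b to match anything

Fix: Swap the bounds so the smaller value comes first

Corrected query:
SELECT id, kind, amount FROM transactions WHERE amount BETWEEN 877.46 AND 3570.56

Result:
id | kind     | amount 
---+----------+--------
3  | deposit  | 2337.64
4  | transfer | 3410.98
5  | interest | 2841.06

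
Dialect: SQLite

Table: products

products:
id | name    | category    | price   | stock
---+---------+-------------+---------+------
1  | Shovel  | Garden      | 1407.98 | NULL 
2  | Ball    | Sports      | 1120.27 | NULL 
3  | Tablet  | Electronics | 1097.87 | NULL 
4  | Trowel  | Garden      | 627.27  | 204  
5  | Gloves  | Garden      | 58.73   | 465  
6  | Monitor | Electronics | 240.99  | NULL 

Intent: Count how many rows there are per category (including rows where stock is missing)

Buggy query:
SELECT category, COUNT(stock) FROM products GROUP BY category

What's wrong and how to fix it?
Bug: COUNT(stock) skips NULLs, so groups with missing stock are undercounted

Fix: Use COUNT(*) to count all rows regardless of NULL

Corrected query:
SELECT category, COUNT(*) FROM products GROUP BY category

Result:
category    | COUNT(*)
------------+---------
Electronics | 2       
Garden      | 3       
Sports      | 1       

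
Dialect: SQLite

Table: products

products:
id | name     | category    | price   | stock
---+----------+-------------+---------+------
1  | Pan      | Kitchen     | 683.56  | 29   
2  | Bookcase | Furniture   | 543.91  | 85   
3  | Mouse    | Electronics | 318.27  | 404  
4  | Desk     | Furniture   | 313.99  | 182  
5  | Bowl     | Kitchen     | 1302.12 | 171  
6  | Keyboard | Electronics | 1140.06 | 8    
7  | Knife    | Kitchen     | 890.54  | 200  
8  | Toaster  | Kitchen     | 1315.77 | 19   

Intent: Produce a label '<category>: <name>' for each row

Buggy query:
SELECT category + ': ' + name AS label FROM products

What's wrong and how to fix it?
Bug: SQLite uses || for string concatenation; + coerces text to numbers (yielding 0)

Fix: Use the || operator for string concatenation

Corrected query:
SELECT category || ': ' || name AS label FROM products

Result:
label                
---------------------
Kitchen: Pan         
Furniture: Bookcase  
Electronics: Mouse   
Furniture: Desk      
Kitchen: Bowl        
Electronics: Keyboard
Kitchen: Knife       
Kitchen: Toaster     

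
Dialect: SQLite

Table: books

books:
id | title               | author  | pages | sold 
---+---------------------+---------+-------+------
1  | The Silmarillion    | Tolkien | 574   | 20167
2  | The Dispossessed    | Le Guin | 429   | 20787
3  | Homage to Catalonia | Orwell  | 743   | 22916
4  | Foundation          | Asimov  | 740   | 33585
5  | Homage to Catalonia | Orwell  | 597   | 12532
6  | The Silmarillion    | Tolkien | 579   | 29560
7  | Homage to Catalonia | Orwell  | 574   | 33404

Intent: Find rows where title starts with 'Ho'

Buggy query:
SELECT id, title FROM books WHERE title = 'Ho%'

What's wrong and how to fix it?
Bug: Wildcards only work with LIKE; '=' treats '%' as a literal character

Fix: Replace '=' with LIKE so 'Ho%' is treated as a pattern

Corrected query:
SELECT id, title FROM books WHERE title LIKE 'Ho%'

Result:
id | title              
---+--------------------
3  | Homage to Catalonia
5  | Homage to Catalonia
7  | Homage to Catalonia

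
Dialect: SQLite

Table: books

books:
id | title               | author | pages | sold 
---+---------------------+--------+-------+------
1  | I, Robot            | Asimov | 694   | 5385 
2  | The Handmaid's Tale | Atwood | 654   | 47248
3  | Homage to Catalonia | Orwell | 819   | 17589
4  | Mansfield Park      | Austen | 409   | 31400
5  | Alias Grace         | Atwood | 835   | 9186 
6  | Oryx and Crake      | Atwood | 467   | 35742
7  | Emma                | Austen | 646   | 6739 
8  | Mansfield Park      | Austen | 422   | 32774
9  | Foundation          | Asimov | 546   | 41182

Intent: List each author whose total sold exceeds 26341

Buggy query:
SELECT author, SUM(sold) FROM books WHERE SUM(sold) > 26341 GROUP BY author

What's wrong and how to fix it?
Bug: Aggregate functions cannot appear in a WHERE clause

Fix: Use HAVING (which filters groups after aggregation) instead of WHERE

Corrected query:
SELECT author, SUM(sold) FROM books GROUP BY author HAVING SUM(sold) > 26341

Result:
author | SUM(sold)
-------+----------
Asimov | 46567    
Atwood | 92176    
Austen | 70913    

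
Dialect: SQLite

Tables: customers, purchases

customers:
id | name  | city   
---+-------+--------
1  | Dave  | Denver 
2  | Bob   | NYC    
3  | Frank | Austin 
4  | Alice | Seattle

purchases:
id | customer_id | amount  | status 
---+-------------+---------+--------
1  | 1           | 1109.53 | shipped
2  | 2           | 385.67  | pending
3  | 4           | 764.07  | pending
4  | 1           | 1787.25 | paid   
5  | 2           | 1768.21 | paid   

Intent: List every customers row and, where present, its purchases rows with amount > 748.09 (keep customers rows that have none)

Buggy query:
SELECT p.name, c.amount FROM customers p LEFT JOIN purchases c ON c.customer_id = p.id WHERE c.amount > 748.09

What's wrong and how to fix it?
Bug: A WHERE condition on the right-hand table after LEFT JOIN drops unmatched parents

Fix: Put 'c.amount > 748.09' in the JOIN's ON clause instead of WHERE

Corrected query:
SELECT p.name, c.amount FROM customers p LEFT JOIN purchases c ON c.customer_id = p.id AND c.amount > 748.09

Result:
name  | amount 
------+--------
Dave  | 1109.53
Dave  | 1787.25
Bob   | 1768.21
Frank | NULL   
Alice | 764.07 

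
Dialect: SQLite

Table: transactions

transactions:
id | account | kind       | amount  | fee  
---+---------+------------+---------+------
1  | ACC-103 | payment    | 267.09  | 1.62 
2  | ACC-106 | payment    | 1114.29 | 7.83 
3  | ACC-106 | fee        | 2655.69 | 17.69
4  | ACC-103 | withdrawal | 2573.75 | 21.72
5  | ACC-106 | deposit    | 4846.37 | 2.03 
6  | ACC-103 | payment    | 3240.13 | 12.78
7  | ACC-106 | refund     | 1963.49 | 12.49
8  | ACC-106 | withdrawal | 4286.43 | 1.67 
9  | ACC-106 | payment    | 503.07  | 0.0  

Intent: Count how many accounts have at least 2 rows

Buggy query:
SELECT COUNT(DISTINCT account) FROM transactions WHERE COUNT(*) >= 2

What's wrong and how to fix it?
Bug: COUNT(*) cannot appear in WHERE; the per-group count doesn't exist yet

Fix: Use a subquery that GROUPs and filters with HAVING, then count its rows

Corrected query:
SELECT COUNT(*) FROM (SELECT account FROM transactions GROUP BY account HAVING COUNT(*) >= 2)

Result:
COUNT(*)
--------
2       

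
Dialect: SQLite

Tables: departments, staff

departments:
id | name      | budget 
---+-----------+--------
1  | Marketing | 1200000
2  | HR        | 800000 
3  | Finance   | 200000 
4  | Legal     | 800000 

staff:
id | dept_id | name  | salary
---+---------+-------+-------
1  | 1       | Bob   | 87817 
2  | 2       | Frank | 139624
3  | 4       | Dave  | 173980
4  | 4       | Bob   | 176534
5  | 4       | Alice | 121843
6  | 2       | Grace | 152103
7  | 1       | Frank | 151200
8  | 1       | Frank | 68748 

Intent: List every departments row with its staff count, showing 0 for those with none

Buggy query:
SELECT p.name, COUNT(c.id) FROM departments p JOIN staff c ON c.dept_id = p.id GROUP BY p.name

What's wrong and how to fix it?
Bug: An inner join excludes parents with zero children

Fix: Use LEFT JOIN so parents without children still appear (COUNT(c.id) gives 0)

Corrected query:
SELECT p.name, COUNT(c.id) FROM departments p LEFT JOIN staff c ON c.dept_id = p.id GROUP BY p.name

Result:
name      | COUNT(c.id)
----------+------------
Finance   | 0          
HR        | 2          
Legal     | 3          
Marketing | 3          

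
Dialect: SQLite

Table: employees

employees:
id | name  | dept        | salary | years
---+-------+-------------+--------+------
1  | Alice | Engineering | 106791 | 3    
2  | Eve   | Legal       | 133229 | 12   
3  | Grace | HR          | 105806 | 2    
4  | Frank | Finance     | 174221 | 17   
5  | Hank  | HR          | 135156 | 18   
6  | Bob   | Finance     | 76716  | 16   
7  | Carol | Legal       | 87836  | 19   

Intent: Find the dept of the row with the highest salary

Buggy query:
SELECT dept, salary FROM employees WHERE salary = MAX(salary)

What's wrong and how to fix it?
Bug: WHERE is evaluated per row; an aggregate over the whole table isn't defined there

Fix: Use a subquery: WHERE salary = (SELECT MAX(salary) FROM employees)

Corrected query:
SELECT dept, salary FROM employees WHERE salary = (SELECT MAX(salary) FROM employees)

Result:
dept    | salary
--------+-------
Finance | 174221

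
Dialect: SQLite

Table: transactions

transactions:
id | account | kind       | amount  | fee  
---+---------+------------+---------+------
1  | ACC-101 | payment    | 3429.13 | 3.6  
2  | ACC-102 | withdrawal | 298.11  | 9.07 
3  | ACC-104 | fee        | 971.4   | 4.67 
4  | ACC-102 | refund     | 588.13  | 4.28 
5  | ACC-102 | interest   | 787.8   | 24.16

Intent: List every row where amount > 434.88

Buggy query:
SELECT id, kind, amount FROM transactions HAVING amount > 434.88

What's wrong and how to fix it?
Bug: This is a non-aggregate query (no GROUP BY, no aggregates), so in SQLite the HAVING clause is invalid here; a row-level condition belongs in WHERE

Fix: Use WHERE for row-level filtering

Corrected query:
SELECT id, kind, amount FROM transactions WHERE amount > 434.88

Result:
id | kind     | amount 
---+----------+--------
1  | payment  | 3429.13
3  | fee      | 971.4  
4  | refund   | 588.13 
5  | interest | 787.8  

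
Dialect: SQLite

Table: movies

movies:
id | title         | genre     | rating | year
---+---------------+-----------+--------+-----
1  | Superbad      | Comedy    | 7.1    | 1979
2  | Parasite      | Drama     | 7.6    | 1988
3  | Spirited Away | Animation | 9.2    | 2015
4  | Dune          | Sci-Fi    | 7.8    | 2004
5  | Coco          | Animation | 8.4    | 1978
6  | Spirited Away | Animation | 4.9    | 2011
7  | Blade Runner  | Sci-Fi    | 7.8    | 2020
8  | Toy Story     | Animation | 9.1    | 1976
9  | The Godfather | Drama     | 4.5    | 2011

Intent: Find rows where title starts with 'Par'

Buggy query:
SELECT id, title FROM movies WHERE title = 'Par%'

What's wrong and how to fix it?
Bug: '=' compares the literal string including the % character; pattern matching needs LIKE

Fix: Use LIKE for wildcard pattern matching

Corrected query:
SELECT id, title FROM movies WHERE title LIKE 'Par%'

Result:
id | title   
---+---------
2  | Parasite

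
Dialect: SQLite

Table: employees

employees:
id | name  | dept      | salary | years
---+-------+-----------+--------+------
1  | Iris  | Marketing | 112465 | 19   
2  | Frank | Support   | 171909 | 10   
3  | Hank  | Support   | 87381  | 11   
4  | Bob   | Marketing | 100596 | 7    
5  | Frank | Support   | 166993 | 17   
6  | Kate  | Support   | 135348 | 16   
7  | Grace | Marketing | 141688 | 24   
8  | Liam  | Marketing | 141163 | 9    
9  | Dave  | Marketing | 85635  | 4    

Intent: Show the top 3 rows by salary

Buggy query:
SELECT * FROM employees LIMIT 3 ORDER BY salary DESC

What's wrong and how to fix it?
Bug: LIMIT must come after ORDER BY

Fix: Swap the clauses: ORDER BY first, then LIMIT

Corrected query:
SELECT * FROM employees ORDER BY salary DESC LIMIT 3

Result:
id | name  | dept      | salary | years
---+-------+-----------+--------+------
2  | Frank | Support   | 171909 | 10   
5  | Frank | Support   | 166993 | 17   
7  | Grace | Marketing | 141688 | 24   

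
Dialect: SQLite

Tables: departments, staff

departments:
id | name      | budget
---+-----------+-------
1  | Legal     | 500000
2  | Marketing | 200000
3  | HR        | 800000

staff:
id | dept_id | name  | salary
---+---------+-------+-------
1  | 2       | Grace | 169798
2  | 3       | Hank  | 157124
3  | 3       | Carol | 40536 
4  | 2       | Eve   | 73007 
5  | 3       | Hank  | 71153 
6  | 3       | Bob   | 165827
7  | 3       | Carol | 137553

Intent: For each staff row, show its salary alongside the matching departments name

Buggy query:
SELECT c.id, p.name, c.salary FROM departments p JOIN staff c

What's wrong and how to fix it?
Bug: Missing join condition: each staff row is matched to all departments rows instead of just its own

Fix: Specify the join condition linking the foreign key to the parent id

Corrected query:
SELECT c.id, p.name, c.salary FROM departments p JOIN staff c ON c.dept_id = p.id

Result:
id | name      | salary
---+-----------+-------
1  | Marketing | 169798
2  | HR        | 157124
3  | HR        | 40536 
4  | Marketing | 73007 
5  | HR        | 71153 
6  | HR        | 165827
7  | HR        | 137553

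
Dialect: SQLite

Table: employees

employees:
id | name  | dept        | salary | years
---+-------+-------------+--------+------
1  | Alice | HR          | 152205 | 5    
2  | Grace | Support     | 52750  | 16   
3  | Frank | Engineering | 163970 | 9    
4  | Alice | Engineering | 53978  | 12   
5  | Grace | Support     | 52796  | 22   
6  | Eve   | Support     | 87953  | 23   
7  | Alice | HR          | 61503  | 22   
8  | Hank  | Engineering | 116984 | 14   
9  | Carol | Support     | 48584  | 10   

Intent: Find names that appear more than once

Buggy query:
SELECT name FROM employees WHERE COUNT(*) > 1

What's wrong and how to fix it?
Bug: WHERE can't reference COUNT(*); aggregates are computed after WHERE

Fix: Group first, then use HAVING for the count condition

Corrected query:
SELECT name FROM employees GROUP BY name HAVING COUNT(*) > 1

Result:
name 
-----
Alice
Grace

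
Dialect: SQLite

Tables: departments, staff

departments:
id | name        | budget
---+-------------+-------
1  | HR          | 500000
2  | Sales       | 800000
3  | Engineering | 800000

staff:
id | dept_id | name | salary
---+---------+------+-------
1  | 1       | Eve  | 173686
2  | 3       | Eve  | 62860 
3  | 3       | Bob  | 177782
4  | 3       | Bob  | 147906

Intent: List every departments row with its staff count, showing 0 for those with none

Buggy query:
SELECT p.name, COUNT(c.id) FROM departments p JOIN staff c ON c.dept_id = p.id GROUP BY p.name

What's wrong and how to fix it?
Bug: INNER JOIN drops departments rows that have no matching staff rows

Fix: Switch to LEFT JOIN to retain unmatched parent rows

Corrected query:
SELECT p.name, COUNT(c.id) FROM departments p LEFT JOIN staff c ON c.dept_id = p.id GROUP BY p.name

Result:
name        | COUNT(c.id)
------------+------------
Engineering | 3          
HR          | 1          
Sales       | 0          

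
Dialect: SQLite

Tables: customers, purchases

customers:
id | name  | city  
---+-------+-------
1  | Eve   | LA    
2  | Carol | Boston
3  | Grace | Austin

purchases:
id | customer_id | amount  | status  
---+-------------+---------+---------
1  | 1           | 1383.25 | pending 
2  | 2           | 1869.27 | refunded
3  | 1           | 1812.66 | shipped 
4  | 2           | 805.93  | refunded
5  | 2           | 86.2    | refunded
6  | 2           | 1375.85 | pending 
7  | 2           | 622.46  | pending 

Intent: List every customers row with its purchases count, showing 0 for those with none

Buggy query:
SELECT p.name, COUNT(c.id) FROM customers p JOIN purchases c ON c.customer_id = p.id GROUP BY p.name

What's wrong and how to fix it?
Bug: An inner join excludes parents with zero children

Fix: Use LEFT JOIN so parents without children still appear (COUNT(c.id) gives 0)

Corrected query:
SELECT p.name, COUNT(c.id) FROM customers p LEFT JOIN purchases c ON c.customer_id = p.id GROUP BY p.name

Result:
name  | COUNT(c.id)
------+------------
Carol | 5          
Eve   | 2          
Grace | 0          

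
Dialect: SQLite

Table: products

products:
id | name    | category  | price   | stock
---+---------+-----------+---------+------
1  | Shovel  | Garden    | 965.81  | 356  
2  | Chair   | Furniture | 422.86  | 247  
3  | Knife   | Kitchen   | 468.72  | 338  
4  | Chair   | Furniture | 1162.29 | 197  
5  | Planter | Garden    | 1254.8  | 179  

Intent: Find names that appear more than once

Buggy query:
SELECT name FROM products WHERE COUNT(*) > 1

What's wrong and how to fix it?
Bug: COUNT(*) is an aggregate and cannot be used in WHERE

Fix: GROUP BY name, then filter groups with HAVING COUNT(*) > 1

Corrected query:
SELECT name FROM products GROUP BY name HAVING COUNT(*) > 1

Result:
name 
-----
Chair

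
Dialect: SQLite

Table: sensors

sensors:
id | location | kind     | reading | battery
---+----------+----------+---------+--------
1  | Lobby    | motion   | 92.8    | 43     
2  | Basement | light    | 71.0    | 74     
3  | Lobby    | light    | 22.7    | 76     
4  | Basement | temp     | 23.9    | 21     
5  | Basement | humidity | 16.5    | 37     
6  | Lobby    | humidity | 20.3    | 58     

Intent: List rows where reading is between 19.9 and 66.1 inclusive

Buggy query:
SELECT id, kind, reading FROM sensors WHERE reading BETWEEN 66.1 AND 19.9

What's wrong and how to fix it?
Bug: BETWEEN expects the lower bound first; with 66.1 AND 19.9 the range is empty

Fix: Write BETWEEN 19.9 AND 66.1

Corrected query:
SELECT id, kind, reading FROM sensors WHERE reading BETWEEN 19.9 AND 66.1

Result:
id | kind     | reading
---+----------+--------
3  | light    | 22.7   
4  | temp     | 23.9   
6  | humidity | 20.3   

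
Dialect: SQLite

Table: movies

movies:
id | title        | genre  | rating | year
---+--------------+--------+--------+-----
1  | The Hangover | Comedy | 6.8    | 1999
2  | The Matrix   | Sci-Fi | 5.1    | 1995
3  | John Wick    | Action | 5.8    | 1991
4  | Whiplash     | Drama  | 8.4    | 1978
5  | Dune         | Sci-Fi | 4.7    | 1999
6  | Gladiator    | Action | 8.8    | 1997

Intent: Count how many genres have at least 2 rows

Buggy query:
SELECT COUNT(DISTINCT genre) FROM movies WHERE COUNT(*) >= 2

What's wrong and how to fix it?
Bug: COUNT(*) cannot appear in WHERE; the per-group count doesn't exist yet

Fix: Use a subquery that GROUPs and filters with HAVING, then count its rows

Corrected query:
SELECT COUNT(*) FROM (SELECT genre FROM movies GROUP BY genre HAVING COUNT(*) >= 2)

Result:
COUNT(*)
--------
2       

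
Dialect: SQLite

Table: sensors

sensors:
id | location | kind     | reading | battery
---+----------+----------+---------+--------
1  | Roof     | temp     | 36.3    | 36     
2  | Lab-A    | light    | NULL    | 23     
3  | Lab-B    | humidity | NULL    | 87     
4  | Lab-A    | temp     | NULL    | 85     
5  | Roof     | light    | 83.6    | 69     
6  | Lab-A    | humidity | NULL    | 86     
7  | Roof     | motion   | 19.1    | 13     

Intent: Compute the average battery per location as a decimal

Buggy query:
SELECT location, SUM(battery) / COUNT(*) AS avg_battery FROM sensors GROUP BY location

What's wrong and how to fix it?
Bug: Both operands are integers, so '/' performs integer division and truncates

Fix: Multiply by 1.0 (or CAST to REAL) to force floating-point division

Corrected query:
SELECT location, SUM(battery) * 1.0 / COUNT(*) AS avg_battery FROM sensors GROUP BY location

Result:
location | avg_battery
---------+------------
Lab-A    | 64.666667  
Lab-B    | 87         
Roof     | 39.333333  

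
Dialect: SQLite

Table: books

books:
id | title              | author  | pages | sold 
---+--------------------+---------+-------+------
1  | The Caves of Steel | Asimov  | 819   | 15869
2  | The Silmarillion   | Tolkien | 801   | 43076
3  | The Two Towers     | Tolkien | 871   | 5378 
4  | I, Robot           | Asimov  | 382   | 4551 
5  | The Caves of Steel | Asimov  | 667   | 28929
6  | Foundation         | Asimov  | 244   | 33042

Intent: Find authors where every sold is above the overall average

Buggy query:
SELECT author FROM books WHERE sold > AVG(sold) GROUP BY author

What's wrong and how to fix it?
Bug: AVG() is an aggregate; it can't sit directly in WHERE

Fix: Use a subquery for AVG and a HAVING MIN(...) filter so the condition holds for every row in the group

Corrected query:
SELECT author FROM books GROUP BY author HAVING MIN(sold) > (SELECT AVG(sold) FROM books)

Result:
(no rows)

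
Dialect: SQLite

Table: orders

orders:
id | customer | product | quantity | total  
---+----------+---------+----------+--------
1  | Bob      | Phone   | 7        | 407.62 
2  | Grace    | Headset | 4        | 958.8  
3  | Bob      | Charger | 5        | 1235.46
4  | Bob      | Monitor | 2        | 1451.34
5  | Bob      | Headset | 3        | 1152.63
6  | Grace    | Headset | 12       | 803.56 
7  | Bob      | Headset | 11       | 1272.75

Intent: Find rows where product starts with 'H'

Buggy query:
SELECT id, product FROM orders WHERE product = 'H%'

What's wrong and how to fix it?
Bug: '=' compares the literal string including the % character; pattern matching needs LIKE

Fix: Replace '=' with LIKE so 'H%' is treated as a pattern

Corrected query:
SELECT id, product FROM orders WHERE product LIKE 'H%'

Result:
id | product
---+--------
2  | Headset
5  | Headset
6  | Headset
7  | Headset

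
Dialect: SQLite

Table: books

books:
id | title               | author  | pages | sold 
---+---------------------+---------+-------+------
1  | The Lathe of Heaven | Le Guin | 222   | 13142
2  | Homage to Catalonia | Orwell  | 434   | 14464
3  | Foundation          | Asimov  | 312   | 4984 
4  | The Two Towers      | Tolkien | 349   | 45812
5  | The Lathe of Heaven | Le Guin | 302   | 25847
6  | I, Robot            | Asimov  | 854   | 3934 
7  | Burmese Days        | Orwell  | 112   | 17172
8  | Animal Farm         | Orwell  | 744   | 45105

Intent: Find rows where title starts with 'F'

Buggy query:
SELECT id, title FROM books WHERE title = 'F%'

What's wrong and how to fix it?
Bug: Wildcards only work with LIKE; '=' treats '%' as a literal character

Fix: Replace '=' with LIKE so 'F%' is treated as a pattern

Corrected query:
SELECT id, title FROM books WHERE title LIKE 'F%'

Result:
id | title     
---+-----------
3  | Foundation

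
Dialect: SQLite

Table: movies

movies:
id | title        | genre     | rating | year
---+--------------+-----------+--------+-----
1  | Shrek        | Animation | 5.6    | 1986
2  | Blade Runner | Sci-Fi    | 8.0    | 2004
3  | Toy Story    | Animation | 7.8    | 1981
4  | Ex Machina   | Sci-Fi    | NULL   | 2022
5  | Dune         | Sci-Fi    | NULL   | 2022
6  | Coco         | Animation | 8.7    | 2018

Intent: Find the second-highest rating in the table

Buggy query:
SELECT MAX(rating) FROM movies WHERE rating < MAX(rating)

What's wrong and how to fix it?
Bug: MAX(rating) on the right of the comparison is an aggregate-in-WHERE error

Fix: Compute the overall MAX in a subquery, then take MAX of rows below it

Corrected query:
SELECT MAX(rating) FROM movies WHERE rating < (SELECT MAX(rating) FROM movies)

Result:
MAX(rating)
-----------
8          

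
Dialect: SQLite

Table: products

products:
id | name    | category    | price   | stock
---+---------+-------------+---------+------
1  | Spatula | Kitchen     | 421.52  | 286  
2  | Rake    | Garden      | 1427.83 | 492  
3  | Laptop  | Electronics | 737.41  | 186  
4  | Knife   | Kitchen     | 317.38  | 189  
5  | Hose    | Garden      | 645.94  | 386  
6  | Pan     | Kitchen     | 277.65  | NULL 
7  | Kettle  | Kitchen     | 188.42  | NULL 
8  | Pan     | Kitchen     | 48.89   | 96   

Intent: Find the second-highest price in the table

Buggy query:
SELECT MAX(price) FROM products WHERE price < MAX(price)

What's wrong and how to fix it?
Bug: MAX(price) on the right of the comparison is an aggregate-in-WHERE error

Fix: Compute the overall MAX in a subquery, then take MAX of rows below it

Corrected query:
SELECT MAX(price) FROM products WHERE price < (SELECT MAX(price) FROM products)

Result:
MAX(price)
----------
737.41    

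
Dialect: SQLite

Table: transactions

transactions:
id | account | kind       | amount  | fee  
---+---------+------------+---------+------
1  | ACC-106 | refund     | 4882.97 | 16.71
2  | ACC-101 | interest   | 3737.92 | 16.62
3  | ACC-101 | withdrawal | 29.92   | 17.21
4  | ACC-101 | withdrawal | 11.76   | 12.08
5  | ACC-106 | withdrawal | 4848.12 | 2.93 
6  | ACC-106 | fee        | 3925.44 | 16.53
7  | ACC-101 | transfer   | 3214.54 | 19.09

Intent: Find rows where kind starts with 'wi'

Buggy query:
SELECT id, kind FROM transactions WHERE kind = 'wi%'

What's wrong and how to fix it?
Bug: '=' compares the literal string including the % character; pattern matching needs LIKE

Fix: Use LIKE for wildcard pattern matching

Corrected query:
SELECT id, kind FROM transactions WHERE kind LIKE 'wi%'

Result:
id | kind      
---+-----------
3  | withdrawal
4  | withdrawal
5  | withdrawal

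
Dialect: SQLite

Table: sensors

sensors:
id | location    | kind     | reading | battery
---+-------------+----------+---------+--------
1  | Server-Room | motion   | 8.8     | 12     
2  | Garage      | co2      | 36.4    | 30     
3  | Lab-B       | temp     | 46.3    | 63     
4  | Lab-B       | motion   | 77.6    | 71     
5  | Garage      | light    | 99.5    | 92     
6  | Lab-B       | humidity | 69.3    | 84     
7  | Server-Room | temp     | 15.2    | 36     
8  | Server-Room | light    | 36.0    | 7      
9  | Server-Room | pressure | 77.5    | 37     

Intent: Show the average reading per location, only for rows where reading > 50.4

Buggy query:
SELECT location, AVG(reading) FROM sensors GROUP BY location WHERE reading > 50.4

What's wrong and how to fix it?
Bug: Row-level WHERE must come before GROUP BY in the clause order

Fix: Move the WHERE clause before GROUP BY

Corrected query:
SELECT location, AVG(reading) FROM sensors WHERE reading > 50.4 GROUP BY location

Result:
location    | AVG(reading)
------------+-------------
Garage      | 99.5        
Lab-B       | 73.45       
Server-Room | 77.5        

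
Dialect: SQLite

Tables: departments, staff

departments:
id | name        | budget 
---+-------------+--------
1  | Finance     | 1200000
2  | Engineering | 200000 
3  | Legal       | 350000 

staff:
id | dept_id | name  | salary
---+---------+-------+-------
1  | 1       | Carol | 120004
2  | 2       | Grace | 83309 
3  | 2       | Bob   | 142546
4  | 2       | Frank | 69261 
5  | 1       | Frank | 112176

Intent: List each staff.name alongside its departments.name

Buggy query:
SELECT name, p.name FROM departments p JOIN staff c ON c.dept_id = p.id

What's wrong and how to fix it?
Bug: 'name' exists in both joined tables, so the database can't tell which one is meant

Fix: Qualify the column with its table alias (c.name)

Corrected query:
SELECT c.name, p.name FROM departments p JOIN staff c ON c.dept_id = p.id

Result:
name  | name       
------+------------
Carol | Finance    
Grace | Engineering
Bob   | Engineering
Frank | Engineering
Frank | Finance    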